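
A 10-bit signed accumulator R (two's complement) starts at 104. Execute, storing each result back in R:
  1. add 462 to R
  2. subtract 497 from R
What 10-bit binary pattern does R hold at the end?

Start: R = 104 = 0001101000.
R = 104 + 462 = 566; wraps to -458 = 1000110110
R = -458 − 497 = -955; wraps to 69 = 0001000101

0001000101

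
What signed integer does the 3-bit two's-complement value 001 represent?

1

MSB is 0, so the value is non-negative: 001 = 1.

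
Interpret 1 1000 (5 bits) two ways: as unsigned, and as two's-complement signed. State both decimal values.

unsigned = 24, signed = -8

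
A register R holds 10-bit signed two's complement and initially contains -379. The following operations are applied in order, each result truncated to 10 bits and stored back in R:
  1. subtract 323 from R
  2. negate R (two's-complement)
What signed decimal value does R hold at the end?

-322

Start: R = -379 = 1010000101.
R = -379 − 323 = -702; wraps to 322 = 0101000010
R = −(322) = -322 = 1010111110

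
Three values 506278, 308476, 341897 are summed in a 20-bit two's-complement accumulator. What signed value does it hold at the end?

506278 + 308476 = 814754 → wraps to -233822 (11000110111010100010)
-233822 + 341897 = 108075 (00011010011000101011)

108075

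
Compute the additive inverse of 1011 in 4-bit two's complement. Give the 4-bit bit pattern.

0101

Invert: 0100. Add 1: 0101.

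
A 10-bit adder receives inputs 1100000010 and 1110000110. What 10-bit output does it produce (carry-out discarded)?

1010001000

  1100000010
+ 1110000110
= 1010001000  (discard carry-out 1)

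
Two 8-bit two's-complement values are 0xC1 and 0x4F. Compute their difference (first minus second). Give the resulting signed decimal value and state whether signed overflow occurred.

0xC1 = 11000001 = -63 (signed)
0x4F = 01001111 = 79 (signed)
Subtract via negate-and-add: invert 01001111 + 1 = 10110001 (i.e. -79).
  11000001
+ 10110001
= 01110010  (discard carry-out 1)
Result 01110010: MSB = 0 → value 114.
Both addends (after negating the subtrahend) are negative but the stored result is non-negative: signed overflow. The true value -63 − 79 = -142 lies outside [-128, 127].

114; overflow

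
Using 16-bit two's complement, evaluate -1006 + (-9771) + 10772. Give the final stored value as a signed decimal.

-1006 + (-9771) = -10777 (1101010111100111)
-10777 + 10772 = -5 (1111111111111011)

-5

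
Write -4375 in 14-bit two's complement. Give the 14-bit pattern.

|-4375| = 4375 = 01000100010111 in 14 bits.
Invert the bits: 10111011101000. Add 1: 10111011101001.
Check: 10111011101001 reads as 12009 − 16384 = -4375.

10111011101001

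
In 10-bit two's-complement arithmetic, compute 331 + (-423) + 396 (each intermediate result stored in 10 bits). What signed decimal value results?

331 + (-423) = -92 (1110100100)
-92 + 396 = 304 (0100110000)

304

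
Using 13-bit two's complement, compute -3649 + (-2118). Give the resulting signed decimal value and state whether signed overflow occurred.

2425; overflow

-3649 → 1000110111111
-2118 → 1011110111010
  1000110111111
+ 1011110111010
= 0100101111001  (discard carry-out 1)
Result 0100101111001: MSB = 0 → value 2425.
Both addends are negative but the stored result is non-negative: signed overflow. The true value -3649 + (-2118) = -5767 lies outside [-4096, 4095].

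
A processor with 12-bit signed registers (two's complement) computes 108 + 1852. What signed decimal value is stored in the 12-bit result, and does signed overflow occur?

108 → 000001101100
1852 → 011100111100
  000001101100
+ 011100111100
= 011110101000
Result 011110101000: MSB = 0 → value 1960.
Both addends are non-negative and so is the stored result: no signed overflow.

1960; no overflow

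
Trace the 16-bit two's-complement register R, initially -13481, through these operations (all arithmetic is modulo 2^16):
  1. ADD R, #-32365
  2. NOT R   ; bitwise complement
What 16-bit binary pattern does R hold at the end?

Start: R = -13481 = 1100101101010111.
R = -13481 + (-32365) = -45846; wraps to 19690 = 0100110011101010
R = NOT 0100110011101010 = 1011001100010101 = -19691

1011001100010101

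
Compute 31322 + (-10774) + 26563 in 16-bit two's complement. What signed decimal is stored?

-18425

31322 + (-10774) = 20548 (0101000001000100)
20548 + 26563 = 47111 → wraps to -18425 (1011100000000111)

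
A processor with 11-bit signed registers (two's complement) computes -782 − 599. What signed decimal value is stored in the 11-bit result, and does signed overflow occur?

667; overflow

-782 → 10011110010
599 → 01001010111
Subtract via negate-and-add: invert 01001010111 + 1 = 10110101001 (i.e. -599).
  10011110010
+ 10110101001
= 01010011011  (discard carry-out 1)
Result 01010011011: MSB = 0 → value 667.
Both addends (after negating the subtrahend) are negative but the stored result is non-negative: signed overflow. The true value -782 − 599 = -1381 lies outside [-1024, 1023].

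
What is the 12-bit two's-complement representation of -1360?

|-1360| = 1360 = 010101010000 in 12 bits.
Invert the bits: 101010101111. Add 1: 101010110000.
Check: 101010110000 reads as 2736 − 4096 = -1360.

101010110000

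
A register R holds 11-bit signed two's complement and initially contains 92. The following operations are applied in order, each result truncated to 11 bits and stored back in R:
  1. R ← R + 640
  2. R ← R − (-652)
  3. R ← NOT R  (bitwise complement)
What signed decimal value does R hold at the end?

663

Start: R = 92 = 00001011100.
R = 92 + 640 = 732 = 01011011100
R = 732 − (-652) = 1384; wraps to -664 = 10101101000
R = NOT 10101101000 = 01010010111 = 663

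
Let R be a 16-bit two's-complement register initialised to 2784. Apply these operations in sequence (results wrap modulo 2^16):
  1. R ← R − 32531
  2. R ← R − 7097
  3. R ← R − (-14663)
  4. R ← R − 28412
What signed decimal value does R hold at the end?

14943

Start: R = 2784 = 0000101011100000.
R = 2784 − 32531 = -29747 = 1000101111001101
R = -29747 − 7097 = -36844; wraps to 28692 = 0111000000010100
R = 28692 − (-14663) = 43355; wraps to -22181 = 1010100101011011
R = -22181 − 28412 = -50593; wraps to 14943 = 0011101001011111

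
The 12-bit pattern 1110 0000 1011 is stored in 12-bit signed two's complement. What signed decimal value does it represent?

-501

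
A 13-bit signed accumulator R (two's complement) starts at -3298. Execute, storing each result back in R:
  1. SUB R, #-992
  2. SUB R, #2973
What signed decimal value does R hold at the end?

2913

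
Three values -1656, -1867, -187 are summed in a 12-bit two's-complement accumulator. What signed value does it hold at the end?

-1656 + (-1867) = -3523 → wraps to 573 (001000111101)
573 + (-187) = 386 (000110000010)

386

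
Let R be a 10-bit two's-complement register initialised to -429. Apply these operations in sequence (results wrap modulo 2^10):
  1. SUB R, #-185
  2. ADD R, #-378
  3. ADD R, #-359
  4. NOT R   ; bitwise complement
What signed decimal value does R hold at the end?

Start: R = -429 = 1001010011.
R = -429 − (-185) = -244 = 1100001100
R = -244 + (-378) = -622; wraps to 402 = 0110010010
R = 402 + (-359) = 43 = 0000101011
R = NOT 0000101011 = 1111010100 = -44

-44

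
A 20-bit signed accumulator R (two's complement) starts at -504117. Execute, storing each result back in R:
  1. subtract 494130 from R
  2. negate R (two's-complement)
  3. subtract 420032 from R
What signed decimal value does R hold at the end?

Start: R = -504117 = 10000100111011001011.
R = -504117 − 494130 = -998247; wraps to 50329 = 00001100010010011001
R = −(50329) = -50329 = 11110011101101100111
R = -50329 − 420032 = -470361 = 10001101001010100111

-470361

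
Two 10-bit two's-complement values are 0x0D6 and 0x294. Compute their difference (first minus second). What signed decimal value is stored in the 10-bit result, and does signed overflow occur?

0x0D6 = 0011010110 = 214 (signed)
0x294 = 1010010100 = -364 (signed)
Subtract via negate-and-add: invert 1010010100 + 1 = 0101101100 (i.e. 364).
  0011010110
+ 0101101100
= 1001000010
Result 1001000010: MSB = 1 → 578 − 1024 = -446.
Both addends (after negating the subtrahend) are non-negative but the stored result is negative: signed overflow. The true value 214 − (-364) = 578 lies outside [-512, 511].

-446; overflow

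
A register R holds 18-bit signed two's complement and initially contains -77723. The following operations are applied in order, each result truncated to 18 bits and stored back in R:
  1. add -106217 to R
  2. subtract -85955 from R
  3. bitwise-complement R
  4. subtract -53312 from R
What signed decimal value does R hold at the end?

Start: R = -77723 = 101101000001100101.
R = -77723 + (-106217) = -183940; wraps to 78204 = 010011000101111100
R = 78204 − (-85955) = 164159; wraps to -97985 = 101000000100111111
R = NOT 101000000100111111 = 010111111011000000 = 97984
R = 97984 − (-53312) = 151296; wraps to -110848 = 100100111100000000

-110848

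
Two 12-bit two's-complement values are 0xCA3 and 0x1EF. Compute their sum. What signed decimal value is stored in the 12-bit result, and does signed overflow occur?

0xCA3 = 110010100011 = -861 (signed)
0x1EF = 000111101111 = 495 (signed)
  110010100011
+ 000111101111
= 111010010010
Result 111010010010: MSB = 1 → 3730 − 4096 = -366.
Addends have opposite signs, so signed overflow cannot occur.

-366; no overflow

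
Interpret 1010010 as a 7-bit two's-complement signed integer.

MSB is 1, so the value is negative.
Invert: 0101101. Add 1: 0101110 = 46. So the value is −46.

-46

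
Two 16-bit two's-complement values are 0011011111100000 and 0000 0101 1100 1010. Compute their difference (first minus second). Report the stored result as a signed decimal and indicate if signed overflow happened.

12822; no overflow

0011011111100000 = 14304 (signed)
0000 0101 1100 1010 → 0000010111001010 = 1482 (signed)
Subtract via negate-and-add: invert 0000010111001010 + 1 = 1111101000110110 (i.e. -1482).
  0011011111100000
+ 1111101000110110
= 0011001000010110  (discard carry-out 1)
Result 0011001000010110: MSB = 0 → value 12822.
Addends (after negating the subtrahend) have opposite signs, so signed overflow cannot occur.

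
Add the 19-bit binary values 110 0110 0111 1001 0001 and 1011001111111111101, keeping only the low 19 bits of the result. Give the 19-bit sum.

1000000011110001110

  1100110011110010001
+ 1011001111111111101
= 1000000011110001110  (discard carry-out 1)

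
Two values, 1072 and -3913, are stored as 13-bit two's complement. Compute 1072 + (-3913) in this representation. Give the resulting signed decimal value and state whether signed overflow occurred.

1072 → 0010000110000
-3913 → 1000010110111
  0010000110000
+ 1000010110111
= 1010011100111
Result 1010011100111: MSB = 1 → 5351 − 8192 = -2841.
Addends have opposite signs, so signed overflow cannot occur.

-2841; no overflow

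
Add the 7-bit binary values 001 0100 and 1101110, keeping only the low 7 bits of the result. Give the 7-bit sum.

  0010100
+ 1101110
= 0000010  (discard carry-out 1)

0000010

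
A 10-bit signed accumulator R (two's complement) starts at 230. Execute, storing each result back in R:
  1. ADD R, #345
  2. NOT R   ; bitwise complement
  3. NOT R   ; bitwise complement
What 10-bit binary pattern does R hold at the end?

1000111111

Start: R = 230 = 0011100110.
R = 230 + 345 = 575; wraps to -449 = 1000111111
R = NOT 1000111111 = 0111000000 = 448
R = NOT 0111000000 = 1000111111 = -449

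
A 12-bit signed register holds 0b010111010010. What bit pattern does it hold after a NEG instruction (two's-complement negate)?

101000101110

Invert: 101000101101. Add 1: 101000101110.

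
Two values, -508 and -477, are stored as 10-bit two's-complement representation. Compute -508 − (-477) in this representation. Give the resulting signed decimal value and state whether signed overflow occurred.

-31; no overflow

-508 → 1000000100
-477 → 1000100011
Subtract via negate-and-add: invert 1000100011 + 1 = 0111011101 (i.e. 477).
  1000000100
+ 0111011101
= 1111100001
Result 1111100001: MSB = 1 → 993 − 1024 = -31.
Addends (after negating the subtrahend) have opposite signs, so signed overflow cannot occur.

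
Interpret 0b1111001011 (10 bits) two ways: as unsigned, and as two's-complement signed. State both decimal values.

Unsigned: 1111001011 = 971.
Signed: MSB=1 → 971 − 1024 = -53.

unsigned = 971, signed = -53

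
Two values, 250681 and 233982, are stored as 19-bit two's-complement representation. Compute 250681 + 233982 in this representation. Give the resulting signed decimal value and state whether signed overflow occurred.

-39625; overflow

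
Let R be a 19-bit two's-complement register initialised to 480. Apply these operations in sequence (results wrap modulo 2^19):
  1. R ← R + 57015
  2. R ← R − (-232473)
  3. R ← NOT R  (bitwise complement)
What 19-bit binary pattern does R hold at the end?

0111001001101001111

Start: R = 480 = 0000000000111100000.
R = 480 + 57015 = 57495 = 0001110000010010111
R = 57495 − (-232473) = 289968; wraps to -234320 = 1000110110010110000
R = NOT 1000110110010110000 = 0111001001101001111 = 234319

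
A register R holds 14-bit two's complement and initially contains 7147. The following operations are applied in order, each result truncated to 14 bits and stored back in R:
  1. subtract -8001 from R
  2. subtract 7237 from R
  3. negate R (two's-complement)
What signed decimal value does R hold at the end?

Start: R = 7147 = 01101111101011.
R = 7147 − (-8001) = 15148; wraps to -1236 = 11101100101100
R = -1236 − 7237 = -8473; wraps to 7911 = 01111011100111
R = −(7911) = -7911 = 10000100011001

-7911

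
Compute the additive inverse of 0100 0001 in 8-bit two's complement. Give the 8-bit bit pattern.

Invert: 10111110. Add 1: 10111111.
Check: 01000001 = 65, 10111111 = -65.

10111111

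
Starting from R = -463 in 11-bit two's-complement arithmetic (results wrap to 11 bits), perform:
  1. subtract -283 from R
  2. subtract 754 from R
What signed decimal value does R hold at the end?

Start: R = -463 = 11000110001.
R = -463 − (-283) = -180 = 11101001100
R = -180 − 754 = -934 = 10001011010

-934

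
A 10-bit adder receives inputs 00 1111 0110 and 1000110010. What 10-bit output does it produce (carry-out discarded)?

1100101000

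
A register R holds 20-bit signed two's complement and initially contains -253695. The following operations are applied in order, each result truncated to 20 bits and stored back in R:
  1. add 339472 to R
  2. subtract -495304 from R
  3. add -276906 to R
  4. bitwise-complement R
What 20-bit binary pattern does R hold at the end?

10110101101111010000

Start: R = -253695 = 11000010000100000001.
R = -253695 + 339472 = 85777 = 00010100111100010001
R = 85777 − (-495304) = 581081; wraps to -467495 = 10001101110111011001
R = -467495 + (-276906) = -744401; wraps to 304175 = 01001010010000101111
R = NOT 01001010010000101111 = 10110101101111010000 = -304176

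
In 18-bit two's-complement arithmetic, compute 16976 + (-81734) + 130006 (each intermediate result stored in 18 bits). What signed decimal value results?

65248

16976 + (-81734) = -64758 (110000001100001010)
-64758 + 130006 = 65248 (001111111011100000)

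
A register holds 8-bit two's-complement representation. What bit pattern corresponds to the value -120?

|-120| = 120 = 01111000 in 8 bits.
Invert the bits: 10000111. Add 1: 10001000.

10001000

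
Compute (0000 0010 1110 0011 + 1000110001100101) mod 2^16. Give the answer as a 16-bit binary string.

  0000001011100011
+ 1000110001100101
= 1000111101001000

1000111101001000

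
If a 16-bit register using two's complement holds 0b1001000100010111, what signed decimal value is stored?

-28393

MSB is 1, so the value is negative.
Invert: 0110111011101000. Add 1: 0110111011101001 = 28393. So the value is −28393.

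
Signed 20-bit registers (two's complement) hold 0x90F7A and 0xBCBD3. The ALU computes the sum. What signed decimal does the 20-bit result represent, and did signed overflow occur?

0x90F7A = 10010000111101111010 = -454790 (signed)
0xBCBD3 = 10111100101111010011 = -275501 (signed)
  10010000111101111010
+ 10111100101111010011
= 01001101101101001101  (discard carry-out 1)
Result 01001101101101001101: MSB = 0 → value 318285.
Both addends are negative but the stored result is non-negative: signed overflow. The true value -454790 + (-275501) = -730291 lies outside [-524288, 524287].

318285; overflow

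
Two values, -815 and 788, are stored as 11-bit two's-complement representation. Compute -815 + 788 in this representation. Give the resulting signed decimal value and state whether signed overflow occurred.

-27; no overflow

-815 → 10011010001
788 → 01100010100
  10011010001
+ 01100010100
= 11111100101
Result 11111100101: MSB = 1 → 2021 − 2048 = -27.
Addends have opposite signs, so signed overflow cannot occur.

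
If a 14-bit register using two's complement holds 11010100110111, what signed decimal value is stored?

MSB is 1, so the value is negative.
Invert: 00101011001000. Add 1: 00101011001001 = 2761. So the value is −2761.

-2761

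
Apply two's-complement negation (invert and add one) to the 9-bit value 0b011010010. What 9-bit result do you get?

Invert: 100101101. Add 1: 100101110.

100101110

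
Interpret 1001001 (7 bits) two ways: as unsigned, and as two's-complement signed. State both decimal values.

unsigned = 73, signed = -55

Unsigned: 1001001 = 73.
Signed: MSB=1 → 73 − 128 = -55.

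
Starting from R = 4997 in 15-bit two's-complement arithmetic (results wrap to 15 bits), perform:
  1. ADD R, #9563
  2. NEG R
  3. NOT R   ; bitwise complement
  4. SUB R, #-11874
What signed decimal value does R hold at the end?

Start: R = 4997 = 001001110000101.
R = 4997 + 9563 = 14560 = 011100011100000
R = −(14560) = -14560 = 100011100100000
R = NOT 100011100100000 = 011100011011111 = 14559
R = 14559 − (-11874) = 26433; wraps to -6335 = 110011101000001

-6335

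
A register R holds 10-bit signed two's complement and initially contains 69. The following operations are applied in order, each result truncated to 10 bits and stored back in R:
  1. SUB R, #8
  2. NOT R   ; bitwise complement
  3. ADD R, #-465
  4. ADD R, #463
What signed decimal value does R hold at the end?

Start: R = 69 = 0001000101.
R = 69 − 8 = 61 = 0000111101
R = NOT 0000111101 = 1111000010 = -62
R = -62 + (-465) = -527; wraps to 497 = 0111110001
R = 497 + 463 = 960; wraps to -64 = 1111000000

-64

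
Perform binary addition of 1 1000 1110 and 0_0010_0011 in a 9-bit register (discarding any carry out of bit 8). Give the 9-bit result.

  110001110
+ 000100011
= 110110001

110110001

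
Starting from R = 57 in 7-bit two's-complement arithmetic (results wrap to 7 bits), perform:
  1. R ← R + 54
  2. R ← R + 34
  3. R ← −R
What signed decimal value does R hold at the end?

-17

Start: R = 57 = 0111001.
R = 57 + 54 = 111; wraps to -17 = 1101111
R = -17 + 34 = 17 = 0010001
R = −(17) = -17 = 1101111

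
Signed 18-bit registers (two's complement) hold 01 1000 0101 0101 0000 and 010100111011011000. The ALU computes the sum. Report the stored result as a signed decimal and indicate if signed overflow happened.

-76760; overflow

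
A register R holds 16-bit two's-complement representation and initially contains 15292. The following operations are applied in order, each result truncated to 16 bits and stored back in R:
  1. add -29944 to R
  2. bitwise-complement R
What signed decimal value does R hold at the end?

Start: R = 15292 = 0011101110111100.
R = 15292 + (-29944) = -14652 = 1100011011000100
R = NOT 1100011011000100 = 0011100100111011 = 14651

14651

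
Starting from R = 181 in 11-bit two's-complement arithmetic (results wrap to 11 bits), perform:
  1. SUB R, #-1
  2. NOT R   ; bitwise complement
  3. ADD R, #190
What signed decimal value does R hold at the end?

7

Start: R = 181 = 00010110101.
R = 181 − (-1) = 182 = 00010110110
R = NOT 00010110110 = 11101001001 = -183
R = -183 + 190 = 7 = 00000000111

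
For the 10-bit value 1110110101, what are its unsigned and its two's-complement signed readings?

Unsigned: 1110110101 = 949.
Signed: MSB=1 → 949 − 1024 = -75.

unsigned = 949, signed = -75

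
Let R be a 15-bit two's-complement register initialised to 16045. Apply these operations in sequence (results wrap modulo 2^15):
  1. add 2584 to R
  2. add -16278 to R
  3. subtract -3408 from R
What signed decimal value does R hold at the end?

Start: R = 16045 = 011111010101101.
R = 16045 + 2584 = 18629; wraps to -14139 = 100100011000101
R = -14139 + (-16278) = -30417; wraps to 2351 = 000100100101111
R = 2351 − (-3408) = 5759 = 001011001111111

5759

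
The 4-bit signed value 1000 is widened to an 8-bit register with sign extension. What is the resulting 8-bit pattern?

MSB of 1000 is 1; replicate it into the new high bits.
1111|1000 → 11111000 (still -8).

11111000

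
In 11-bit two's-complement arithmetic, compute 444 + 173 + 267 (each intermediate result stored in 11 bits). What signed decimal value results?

884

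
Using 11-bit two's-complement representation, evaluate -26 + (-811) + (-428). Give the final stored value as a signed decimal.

783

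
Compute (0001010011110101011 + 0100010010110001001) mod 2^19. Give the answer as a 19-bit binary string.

  0001010011110101011
+ 0100010010110001001
= 0101100110100110100

0101100110100110100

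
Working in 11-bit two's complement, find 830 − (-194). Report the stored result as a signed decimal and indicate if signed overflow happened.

-1024; overflow

830 → 01100111110
-194 → 11100111110
Subtract via negate-and-add: invert 11100111110 + 1 = 00011000010 (i.e. 194).
  01100111110
+ 00011000010
= 10000000000
Result 10000000000: MSB = 1 → 1024 − 2048 = -1024.
Both addends (after negating the subtrahend) are non-negative but the stored result is negative: signed overflow. The true value 830 − (-194) = 1024 lies outside [-1024, 1023].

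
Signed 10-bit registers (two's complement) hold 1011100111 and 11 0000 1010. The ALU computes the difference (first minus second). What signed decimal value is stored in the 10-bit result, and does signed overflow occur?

1011100111 = -281 (signed)
11 0000 1010 → 1100001010 = -246 (signed)
Subtract via negate-and-add: invert 1100001010 + 1 = 0011110110 (i.e. 246).
  1011100111
+ 0011110110
= 1111011101
Result 1111011101: MSB = 1 → 989 − 1024 = -35.
Addends (after negating the subtrahend) have opposite signs, so signed overflow cannot occur.

-35; no overflow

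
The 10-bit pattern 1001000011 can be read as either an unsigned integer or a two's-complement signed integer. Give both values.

Unsigned: 1001000011 = 579.
Signed: MSB=1 → 579 − 1024 = -445.

unsigned = 579, signed = -445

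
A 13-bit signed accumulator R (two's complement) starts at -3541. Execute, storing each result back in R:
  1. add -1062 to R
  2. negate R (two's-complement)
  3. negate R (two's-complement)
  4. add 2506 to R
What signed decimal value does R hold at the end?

-2097

Start: R = -3541 = 1001000101011.
R = -3541 + (-1062) = -4603; wraps to 3589 = 0111000000101
R = −(3589) = -3589 = 1000111111011
R = −(-3589) = 3589 = 0111000000101
R = 3589 + 2506 = 6095; wraps to -2097 = 1011111001111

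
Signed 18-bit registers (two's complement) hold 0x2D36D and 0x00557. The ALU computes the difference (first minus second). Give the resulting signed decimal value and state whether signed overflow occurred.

0x2D36D = 101101001101101101 = -76947 (signed)
0x00557 = 000000010101010111 = 1367 (signed)
Subtract via negate-and-add: invert 000000010101010111 + 1 = 111111101010101001 (i.e. -1367).
  101101001101101101
+ 111111101010101001
= 101100111000010110  (discard carry-out 1)
Result 101100111000010110: MSB = 1 → 183830 − 262144 = -78314.
Both addends (after negating the subtrahend) are negative and so is the stored result: no signed overflow.

-78314; no overflow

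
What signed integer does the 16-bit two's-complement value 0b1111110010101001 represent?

MSB is 1, so the value is negative.
Invert: 0000001101010110. Add 1: 0000001101010111 = 855. So the value is −855.

-855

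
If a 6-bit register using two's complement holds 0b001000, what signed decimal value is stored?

8

MSB is 0, so the value is non-negative: 001000 = 8.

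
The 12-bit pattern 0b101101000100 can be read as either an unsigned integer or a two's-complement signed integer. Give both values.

unsigned = 2884, signed = -1212

Unsigned: 101101000100 = 2884.
Signed: MSB=1 → 2884 − 4096 = -1212.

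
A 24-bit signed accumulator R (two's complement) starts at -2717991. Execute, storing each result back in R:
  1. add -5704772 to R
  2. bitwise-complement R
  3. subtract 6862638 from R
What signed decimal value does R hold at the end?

1560124

Start: R = -2717991 = 110101101000011011011001.
R = -2717991 + (-5704772) = -8422763; wraps to 8354453 = 011111110111101010010101
R = NOT 011111110111101010010101 = 100000001000010101101010 = -8354454
R = -8354454 − 6862638 = -15217092; wraps to 1560124 = 000101111100111000111100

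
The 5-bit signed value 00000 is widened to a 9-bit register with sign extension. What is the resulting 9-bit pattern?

000000000

MSB of 00000 is 0; replicate it into the new high bits.
0000|00000 → 000000000 (still 0).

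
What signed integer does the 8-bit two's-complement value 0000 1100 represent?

12

MSB is 0, so the value is non-negative: 00001100 = 12.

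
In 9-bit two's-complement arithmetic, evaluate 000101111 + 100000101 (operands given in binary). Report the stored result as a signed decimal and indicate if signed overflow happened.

-204; no overflow

000101111 = 47 (signed)
100000101 = -251 (signed)
  000101111
+ 100000101
= 100110100
Result 100110100: MSB = 1 → 308 − 512 = -204.
Addends have opposite signs, so signed overflow cannot occur.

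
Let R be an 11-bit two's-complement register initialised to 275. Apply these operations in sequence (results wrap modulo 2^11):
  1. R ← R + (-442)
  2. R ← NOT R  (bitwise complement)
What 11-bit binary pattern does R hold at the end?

00010100110

Start: R = 275 = 00100010011.
R = 275 + (-442) = -167 = 11101011001
R = NOT 11101011001 = 00010100110 = 166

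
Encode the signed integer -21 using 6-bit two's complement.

101011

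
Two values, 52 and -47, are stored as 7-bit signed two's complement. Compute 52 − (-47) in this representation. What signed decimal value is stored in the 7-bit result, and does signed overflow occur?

-29; overflow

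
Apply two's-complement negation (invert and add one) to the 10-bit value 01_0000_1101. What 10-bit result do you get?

1011110011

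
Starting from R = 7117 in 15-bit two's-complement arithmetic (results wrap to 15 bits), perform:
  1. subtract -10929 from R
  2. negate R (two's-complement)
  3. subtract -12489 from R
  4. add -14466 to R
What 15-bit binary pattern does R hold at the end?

011000111001001

Start: R = 7117 = 001101111001101.
R = 7117 − (-10929) = 18046; wraps to -14722 = 100011001111110
R = −(-14722) = 14722 = 011100110000010
R = 14722 − (-12489) = 27211; wraps to -5557 = 110101001001011
R = -5557 + (-14466) = -20023; wraps to 12745 = 011000111001001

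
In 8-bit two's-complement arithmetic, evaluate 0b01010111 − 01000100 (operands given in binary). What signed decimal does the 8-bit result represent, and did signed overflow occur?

19; no overflow

0b01010111 → 01010111 = 87 (signed)
01000100 = 68 (signed)
Subtract via negate-and-add: invert 01000100 + 1 = 10111100 (i.e. -68).
  01010111
+ 10111100
= 00010011  (discard carry-out 1)
Result 00010011: MSB = 0 → value 19.
Addends (after negating the subtrahend) have opposite signs, so signed overflow cannot occur.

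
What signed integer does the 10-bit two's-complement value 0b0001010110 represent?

86

MSB is 0, so the value is non-negative: 0001010110 = 86.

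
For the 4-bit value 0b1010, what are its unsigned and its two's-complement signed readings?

unsigned = 10, signed = -6

Unsigned: 1010 = 10.
Signed: MSB=1 → 10 − 16 = -6.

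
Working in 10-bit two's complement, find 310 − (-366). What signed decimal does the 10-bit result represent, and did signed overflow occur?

310 → 0100110110
-366 → 1010010010
Subtract via negate-and-add: invert 1010010010 + 1 = 0101101110 (i.e. 366).
  0100110110
+ 0101101110
= 1010100100
Result 1010100100: MSB = 1 → 676 − 1024 = -348.
Both addends (after negating the subtrahend) are non-negative but the stored result is negative: signed overflow. The true value 310 − (-366) = 676 lies outside [-512, 511].

-348; overflow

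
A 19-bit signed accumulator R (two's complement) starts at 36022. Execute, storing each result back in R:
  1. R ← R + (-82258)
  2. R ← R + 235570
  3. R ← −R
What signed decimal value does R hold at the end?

-189334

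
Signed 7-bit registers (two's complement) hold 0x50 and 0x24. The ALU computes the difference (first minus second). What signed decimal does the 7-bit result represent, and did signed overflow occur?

44; overflow

0x50 = 1010000 = -48 (signed)
0x24 = 0100100 = 36 (signed)
Subtract via negate-and-add: invert 0100100 + 1 = 1011100 (i.e. -36).
  1010000
+ 1011100
= 0101100  (discard carry-out 1)
Result 0101100: MSB = 0 → value 44.
Both addends (after negating the subtrahend) are negative but the stored result is non-negative: signed overflow. The true value -48 − 36 = -84 lies outside [-64, 63].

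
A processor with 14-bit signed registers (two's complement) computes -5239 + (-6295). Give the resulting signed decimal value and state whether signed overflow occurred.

4850; overflow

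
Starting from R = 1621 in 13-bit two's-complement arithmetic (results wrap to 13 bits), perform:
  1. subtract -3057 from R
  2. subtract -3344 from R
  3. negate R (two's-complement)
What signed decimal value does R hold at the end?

Start: R = 1621 = 0011001010101.
R = 1621 − (-3057) = 4678; wraps to -3514 = 1001001000110
R = -3514 − (-3344) = -170 = 1111101010110
R = −(-170) = 170 = 0000010101010

170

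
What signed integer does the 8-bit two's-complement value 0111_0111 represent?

119

MSB is 0, so the value is non-negative: 01110111 = 119.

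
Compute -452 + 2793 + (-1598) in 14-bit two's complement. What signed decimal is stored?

743

-452 + 2793 = 2341 (00100100100101)
2341 + (-1598) = 743 (00001011100111)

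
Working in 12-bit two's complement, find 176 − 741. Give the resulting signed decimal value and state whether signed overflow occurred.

-565; no overflow

176 → 000010110000
741 → 001011100101
Subtract via negate-and-add: invert 001011100101 + 1 = 110100011011 (i.e. -741).
  000010110000
+ 110100011011
= 110111001011
Result 110111001011: MSB = 1 → 3531 − 4096 = -565.
Addends (after negating the subtrahend) have opposite signs, so signed overflow cannot occur.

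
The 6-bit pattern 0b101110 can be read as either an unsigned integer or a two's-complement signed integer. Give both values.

unsigned = 46, signed = -18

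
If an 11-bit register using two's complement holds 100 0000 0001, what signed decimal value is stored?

-1023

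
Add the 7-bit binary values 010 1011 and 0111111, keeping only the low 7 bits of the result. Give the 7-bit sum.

1101010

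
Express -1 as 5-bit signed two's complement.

|-1| = 1 = 00001 in 5 bits.
Invert the bits: 11110. Add 1: 11111.
Check: 11111 reads as 31 − 32 = -1.

11111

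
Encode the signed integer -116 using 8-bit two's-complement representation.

|-116| = 116 = 01110100 in 8 bits.
Invert the bits: 10001011. Add 1: 10001100.
Check: 10001100 reads as 140 − 256 = -116.

10001100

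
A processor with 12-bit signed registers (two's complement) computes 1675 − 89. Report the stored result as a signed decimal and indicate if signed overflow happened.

1675 → 011010001011
89 → 000001011001
Subtract via negate-and-add: invert 000001011001 + 1 = 111110100111 (i.e. -89).
  011010001011
+ 111110100111
= 011000110010  (discard carry-out 1)
Result 011000110010: MSB = 0 → value 1586.
Addends (after negating the subtrahend) have opposite signs, so signed overflow cannot occur.

1586; no overflow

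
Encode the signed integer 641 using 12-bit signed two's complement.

001010000001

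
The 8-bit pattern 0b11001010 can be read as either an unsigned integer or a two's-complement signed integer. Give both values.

Unsigned: 11001010 = 202.
Signed: MSB=1 → 202 − 256 = -54.

unsigned = 202, signed = -54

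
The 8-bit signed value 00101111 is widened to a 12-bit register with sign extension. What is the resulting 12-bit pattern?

000000101111

MSB of 00101111 is 0; replicate it into the new high bits.
0000|00101111 → 000000101111 (still 47).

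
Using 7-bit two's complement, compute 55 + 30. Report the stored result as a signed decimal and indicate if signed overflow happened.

-43; overflow

55 → 0110111
30 → 0011110
  0110111
+ 0011110
= 1010101
Result 1010101: MSB = 1 → 85 − 128 = -43.
Both addends are non-negative but the stored result is negative: signed overflow. The true value 55 + 30 = 85 lies outside [-64, 63].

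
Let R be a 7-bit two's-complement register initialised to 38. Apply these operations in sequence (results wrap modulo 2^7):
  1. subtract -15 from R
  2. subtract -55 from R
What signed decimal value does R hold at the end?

-20

Start: R = 38 = 0100110.
R = 38 − (-15) = 53 = 0110101
R = 53 − (-55) = 108; wraps to -20 = 1101100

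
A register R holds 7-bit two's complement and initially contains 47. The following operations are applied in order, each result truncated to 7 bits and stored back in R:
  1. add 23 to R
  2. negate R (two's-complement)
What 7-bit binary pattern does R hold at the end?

Start: R = 47 = 0101111.
R = 47 + 23 = 70; wraps to -58 = 1000110
R = −(-58) = 58 = 0111010

0111010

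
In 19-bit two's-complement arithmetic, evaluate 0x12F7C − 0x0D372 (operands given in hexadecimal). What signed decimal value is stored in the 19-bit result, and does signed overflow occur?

0x12F7C = 0010010111101111100 = 77692 (signed)
0x0D372 = 0001101001101110010 = 54130 (signed)
Subtract via negate-and-add: invert 0001101001101110010 + 1 = 1110010110010001110 (i.e. -54130).
  0010010111101111100
+ 1110010110010001110
= 0000101110000001010  (discard carry-out 1)
Result 0000101110000001010: MSB = 0 → value 23562.
Addends (after negating the subtrahend) have opposite signs, so signed overflow cannot occur.

23562; no overflow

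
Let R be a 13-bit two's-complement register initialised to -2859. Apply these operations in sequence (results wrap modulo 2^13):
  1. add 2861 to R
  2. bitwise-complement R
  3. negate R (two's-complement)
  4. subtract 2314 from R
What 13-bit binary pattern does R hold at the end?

1011011111001

Start: R = -2859 = 1010011010101.
R = -2859 + 2861 = 2 = 0000000000010
R = NOT 0000000000010 = 1111111111101 = -3
R = −(-3) = 3 = 0000000000011
R = 3 − 2314 = -2311 = 1011011111001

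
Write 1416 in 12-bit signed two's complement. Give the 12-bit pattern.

1416 is non-negative, so write it directly in 12 bits: 010110001000.

010110001000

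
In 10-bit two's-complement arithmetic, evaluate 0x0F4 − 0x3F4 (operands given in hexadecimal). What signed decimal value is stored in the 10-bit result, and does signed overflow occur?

0x0F4 = 0011110100 = 244 (signed)
0x3F4 = 1111110100 = -12 (signed)
Subtract via negate-and-add: invert 1111110100 + 1 = 0000001100 (i.e. 12).
  0011110100
+ 0000001100
= 0100000000
Result 0100000000: MSB = 0 → value 256.
Both addends (after negating the subtrahend) are non-negative and so is the stored result: no signed overflow.

256; no overflow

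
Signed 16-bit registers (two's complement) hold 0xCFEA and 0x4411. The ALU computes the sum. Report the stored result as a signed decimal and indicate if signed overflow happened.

5115; no overflow

0xCFEA = 1100111111101010 = -12310 (signed)
0x4411 = 0100010000010001 = 17425 (signed)
  1100111111101010
+ 0100010000010001
= 0001001111111011  (discard carry-out 1)
Result 0001001111111011: MSB = 0 → value 5115.
Addends have opposite signs, so signed overflow cannot occur.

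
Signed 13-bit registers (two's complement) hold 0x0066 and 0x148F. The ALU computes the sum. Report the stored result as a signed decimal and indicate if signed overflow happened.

-2827; no overflow

0x0066 = 0000001100110 = 102 (signed)
0x148F = 1010010001111 = -2929 (signed)
  0000001100110
+ 1010010001111
= 1010011110101
Result 1010011110101: MSB = 1 → 5365 − 8192 = -2827.
Addends have opposite signs, so signed overflow cannot occur.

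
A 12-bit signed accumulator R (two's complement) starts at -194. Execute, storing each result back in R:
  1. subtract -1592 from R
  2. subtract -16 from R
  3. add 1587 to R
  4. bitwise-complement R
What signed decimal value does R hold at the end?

1094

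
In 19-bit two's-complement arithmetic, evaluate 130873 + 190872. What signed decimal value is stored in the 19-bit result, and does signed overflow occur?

-202543; overflow

130873 → 0011111111100111001
190872 → 0101110100110011000
  0011111111100111001
+ 0101110100110011000
= 1001110100011010001
Result 1001110100011010001: MSB = 1 → 321745 − 524288 = -202543.
Both addends are non-negative but the stored result is negative: signed overflow. The true value 130873 + 190872 = 321745 lies outside [-262144, 262143].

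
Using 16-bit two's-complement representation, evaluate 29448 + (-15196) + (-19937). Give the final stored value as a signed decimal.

-5685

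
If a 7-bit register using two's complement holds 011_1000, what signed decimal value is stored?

MSB is 0, so the value is non-negative: 0111000 = 56.

56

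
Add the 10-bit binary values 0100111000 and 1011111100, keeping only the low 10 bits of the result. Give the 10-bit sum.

0000110100

  0100111000
+ 1011111100
= 0000110100  (discard carry-out 1)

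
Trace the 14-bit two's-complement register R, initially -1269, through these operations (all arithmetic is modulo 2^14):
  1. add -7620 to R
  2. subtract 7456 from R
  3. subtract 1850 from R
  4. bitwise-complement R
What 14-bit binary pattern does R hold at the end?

00011100010010

Start: R = -1269 = 11101100001011.
R = -1269 + (-7620) = -8889; wraps to 7495 = 01110101000111
R = 7495 − 7456 = 39 = 00000000100111
R = 39 − 1850 = -1811 = 11100011101101
R = NOT 11100011101101 = 00011100010010 = 1810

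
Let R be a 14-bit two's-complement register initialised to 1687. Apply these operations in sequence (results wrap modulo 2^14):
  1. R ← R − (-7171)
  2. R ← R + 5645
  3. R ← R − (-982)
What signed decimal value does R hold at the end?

-899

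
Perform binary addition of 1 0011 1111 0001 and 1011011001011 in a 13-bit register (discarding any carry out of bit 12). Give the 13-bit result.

  1001111110001
+ 1011011001011
= 0101010111100  (discard carry-out 1)

0101010111100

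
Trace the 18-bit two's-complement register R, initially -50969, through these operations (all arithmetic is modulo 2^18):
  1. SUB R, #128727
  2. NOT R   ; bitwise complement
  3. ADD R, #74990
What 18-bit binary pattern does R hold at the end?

111110001011011101

Start: R = -50969 = 110011100011100111.
R = -50969 − 128727 = -179696; wraps to 82448 = 010100001000010000
R = NOT 010100001000010000 = 101011110111101111 = -82449
R = -82449 + 74990 = -7459 = 111110001011011101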